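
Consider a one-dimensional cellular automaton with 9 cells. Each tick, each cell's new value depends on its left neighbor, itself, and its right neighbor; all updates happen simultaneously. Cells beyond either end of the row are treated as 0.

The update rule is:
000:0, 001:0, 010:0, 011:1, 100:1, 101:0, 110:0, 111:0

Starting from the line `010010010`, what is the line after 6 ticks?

000000010

tick 1: 001001001
tick 2: 000100100
tick 3: 000010010
tick 4: 000001001
tick 5: 000000100
tick 6: 000000010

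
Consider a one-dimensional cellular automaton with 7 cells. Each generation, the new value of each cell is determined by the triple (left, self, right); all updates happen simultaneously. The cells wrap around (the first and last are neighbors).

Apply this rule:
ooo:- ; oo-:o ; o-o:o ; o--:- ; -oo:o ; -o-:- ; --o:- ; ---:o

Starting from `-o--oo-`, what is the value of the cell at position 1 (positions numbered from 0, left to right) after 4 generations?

o

----oo-
ooo-oo-
o-ooooo
ooo----
position 1 holds o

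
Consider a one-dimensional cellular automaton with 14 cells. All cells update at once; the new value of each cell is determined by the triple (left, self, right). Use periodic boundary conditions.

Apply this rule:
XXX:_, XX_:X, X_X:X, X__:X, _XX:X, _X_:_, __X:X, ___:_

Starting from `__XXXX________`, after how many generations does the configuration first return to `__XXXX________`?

_XX__XX_______
XXXXXXXX______
X______XX____X
XX____XXXX__XX
_XX__XX__XXXX_
XXXXXXXXXX__XX
_________XXXX_
________XX__XX
X______XXXXXXX
XX____XX______
XXX__XXXX____X
__XXXX__XX__XX
XXX__XXXXXXXXX
__XXXX________

14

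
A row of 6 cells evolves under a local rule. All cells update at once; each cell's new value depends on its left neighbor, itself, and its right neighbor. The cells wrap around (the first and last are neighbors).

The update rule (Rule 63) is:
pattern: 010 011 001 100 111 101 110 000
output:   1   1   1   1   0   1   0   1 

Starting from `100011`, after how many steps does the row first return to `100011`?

12

step 1: 011110
step 2: 110001
step 3: 001111
step 4: 111000
step 5: 100111
step 6: 011100
step 7: 110011
step 8: 001110
step 9: 111001
step 10: 000111
step 11: 111100
step 12: 100011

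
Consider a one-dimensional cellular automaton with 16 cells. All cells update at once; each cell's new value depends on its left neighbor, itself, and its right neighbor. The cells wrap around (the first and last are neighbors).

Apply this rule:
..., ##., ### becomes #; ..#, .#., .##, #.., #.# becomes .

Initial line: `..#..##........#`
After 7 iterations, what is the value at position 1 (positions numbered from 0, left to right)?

#

......#.######..
#####....#####.#
#####.##..####..
.####..#...###..
..###....#..##.#
...##.##.....#..
##..#..#.###...#
position 1 holds #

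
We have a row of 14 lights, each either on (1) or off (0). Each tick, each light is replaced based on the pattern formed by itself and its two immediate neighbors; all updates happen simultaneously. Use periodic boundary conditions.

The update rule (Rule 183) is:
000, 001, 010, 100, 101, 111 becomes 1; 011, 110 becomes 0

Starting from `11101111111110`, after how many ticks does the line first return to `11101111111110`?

01010111111101
11111011111011
11110101110101
11101110101110
01010101110101
11111110101111
11111101110111
11111010101011
11110111111101
11101011111010
01011101110111
11101010101010
01011111111111
11101111111110

14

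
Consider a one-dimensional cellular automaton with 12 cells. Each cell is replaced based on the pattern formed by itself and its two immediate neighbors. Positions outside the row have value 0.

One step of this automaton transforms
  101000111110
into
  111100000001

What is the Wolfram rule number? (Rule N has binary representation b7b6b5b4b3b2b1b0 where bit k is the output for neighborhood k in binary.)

52

position 7: 111 → 0  (bit 7 = 0)
position 10: 110 → 0  (bit 6 = 0)
position 1: 101 → 1  (bit 5 = 1)
position 3: 100 → 1  (bit 4 = 1)
position 6: 011 → 0  (bit 3 = 0)
position 0: 010 → 1  (bit 2 = 1)
position 5: 001 → 0  (bit 1 = 0)
position 4: 000 → 0  (bit 0 = 0)
bits b7..b0 = 00110100 = 52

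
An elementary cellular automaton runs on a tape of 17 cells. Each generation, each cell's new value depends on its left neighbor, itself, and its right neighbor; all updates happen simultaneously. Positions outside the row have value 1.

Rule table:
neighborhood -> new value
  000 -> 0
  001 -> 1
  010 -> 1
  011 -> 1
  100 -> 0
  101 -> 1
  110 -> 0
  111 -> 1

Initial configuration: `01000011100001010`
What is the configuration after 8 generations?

11000111000011111
10001110000111111
00011100001111111
00111000011111111
01110000111111111
11100001111111111
11000011111111111
10000111111111111

10000111111111111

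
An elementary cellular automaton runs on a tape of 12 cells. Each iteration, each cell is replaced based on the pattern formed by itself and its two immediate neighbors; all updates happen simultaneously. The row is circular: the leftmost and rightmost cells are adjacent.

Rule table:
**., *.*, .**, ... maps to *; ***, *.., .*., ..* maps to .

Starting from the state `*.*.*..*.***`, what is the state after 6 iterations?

.*...*...*..

iteration 1: **.*....**..
iteration 2: ***..**.**..
iteration 3: *.*..*****..
iteration 4: .*...*...*..
iteration 5: ...*...*...*
iteration 6: .*...*...*..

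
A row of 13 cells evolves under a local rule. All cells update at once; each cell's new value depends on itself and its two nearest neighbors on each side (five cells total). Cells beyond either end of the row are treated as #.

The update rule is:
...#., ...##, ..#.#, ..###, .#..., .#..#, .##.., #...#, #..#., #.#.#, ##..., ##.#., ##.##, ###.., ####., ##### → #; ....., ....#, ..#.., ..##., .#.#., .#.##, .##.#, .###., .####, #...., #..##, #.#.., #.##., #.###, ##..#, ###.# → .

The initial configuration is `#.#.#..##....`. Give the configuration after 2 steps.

#.#.#.#..#..#

step 1: .##..#..##..#
step 2: #.#.#.#..#..#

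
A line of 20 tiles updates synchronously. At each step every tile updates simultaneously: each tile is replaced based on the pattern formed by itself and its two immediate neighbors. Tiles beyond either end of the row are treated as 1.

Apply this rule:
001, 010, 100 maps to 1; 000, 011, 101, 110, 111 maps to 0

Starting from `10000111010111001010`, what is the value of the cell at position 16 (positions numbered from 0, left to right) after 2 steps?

01001000010000111010
01111100111001000010
position 16 holds 0

0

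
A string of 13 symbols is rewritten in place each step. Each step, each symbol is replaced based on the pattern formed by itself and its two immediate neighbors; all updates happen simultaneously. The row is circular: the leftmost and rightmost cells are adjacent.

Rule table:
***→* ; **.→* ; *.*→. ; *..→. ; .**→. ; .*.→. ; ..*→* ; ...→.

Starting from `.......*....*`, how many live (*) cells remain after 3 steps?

2

step 1: ......*....*.
step 2: .....*....*..
step 3: ....*....*...
count of *: 2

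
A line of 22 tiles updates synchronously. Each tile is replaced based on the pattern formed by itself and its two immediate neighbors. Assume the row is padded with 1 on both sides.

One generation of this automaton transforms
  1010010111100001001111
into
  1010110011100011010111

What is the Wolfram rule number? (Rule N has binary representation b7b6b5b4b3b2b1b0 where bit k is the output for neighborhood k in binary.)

position 8: 111 → 1  (bit 7 = 1)
position 0: 110 → 1  (bit 6 = 1)
position 1: 101 → 0  (bit 5 = 0)
position 3: 100 → 0  (bit 4 = 0)
position 7: 011 → 0  (bit 3 = 0)
position 2: 010 → 1  (bit 2 = 1)
position 4: 001 → 1  (bit 1 = 1)
position 12: 000 → 0  (bit 0 = 0)
bits b7..b0 = 11000110 = 198

198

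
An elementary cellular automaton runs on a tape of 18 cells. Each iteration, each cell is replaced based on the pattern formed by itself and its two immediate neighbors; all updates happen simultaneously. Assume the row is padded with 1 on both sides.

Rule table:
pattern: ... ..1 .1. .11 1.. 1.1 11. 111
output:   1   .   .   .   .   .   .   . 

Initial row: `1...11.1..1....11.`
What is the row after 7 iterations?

..1.........11....
....1111111....11.
.11.........11....
....1111111....11.  (repeats iteration 2; period 2)
iteration 7: .11.........11....

.11.........11....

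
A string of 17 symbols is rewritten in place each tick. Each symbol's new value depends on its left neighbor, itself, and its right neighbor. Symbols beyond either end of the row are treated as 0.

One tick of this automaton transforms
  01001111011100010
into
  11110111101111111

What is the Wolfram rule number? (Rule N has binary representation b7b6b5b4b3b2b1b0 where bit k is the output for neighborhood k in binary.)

position 5: 111 → 1  (bit 7 = 1)
position 7: 110 → 1  (bit 6 = 1)
position 8: 101 → 1  (bit 5 = 1)
position 2: 100 → 1  (bit 4 = 1)
position 4: 011 → 0  (bit 3 = 0)
position 1: 010 → 1  (bit 2 = 1)
position 0: 001 → 1  (bit 1 = 1)
position 13: 000 → 1  (bit 0 = 1)
bits b7..b0 = 11110111 = 247

247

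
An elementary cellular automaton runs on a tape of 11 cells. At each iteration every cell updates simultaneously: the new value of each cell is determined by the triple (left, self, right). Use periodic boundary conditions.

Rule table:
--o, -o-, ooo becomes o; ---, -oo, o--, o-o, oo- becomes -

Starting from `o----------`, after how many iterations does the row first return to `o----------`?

o---------o
---------o-
--------oo-
-------o---
------oo---
-----o-----
----oo-----
---o-------
--oo-------
-o---------
oo---------
----------o
---------oo
--------o--
-------oo--
------o----
-----oo----
----o------
---oo------
--o--------
-oo--------
o----------

22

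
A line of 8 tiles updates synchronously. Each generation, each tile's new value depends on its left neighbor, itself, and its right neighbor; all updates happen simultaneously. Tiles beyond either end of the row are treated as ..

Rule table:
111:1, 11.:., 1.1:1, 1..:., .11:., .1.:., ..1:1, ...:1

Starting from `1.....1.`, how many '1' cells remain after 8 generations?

4

generation 1: ..1111..
generation 2: 11.11..1
generation 3: ..1...1.
generation 4: 11..11..
generation 5: ...1...1
generation 6: 111..11.
generation 7: .1..1...
generation 8: 1..1..11
count of 1: 4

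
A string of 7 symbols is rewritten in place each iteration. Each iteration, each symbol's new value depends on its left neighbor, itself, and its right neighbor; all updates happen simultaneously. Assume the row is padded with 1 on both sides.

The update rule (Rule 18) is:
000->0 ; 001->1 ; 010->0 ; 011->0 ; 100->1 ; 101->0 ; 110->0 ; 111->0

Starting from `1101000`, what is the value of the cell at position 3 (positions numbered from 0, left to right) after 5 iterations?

0000101
1001000
0110101
0000000
1000001
position 3 holds 0

0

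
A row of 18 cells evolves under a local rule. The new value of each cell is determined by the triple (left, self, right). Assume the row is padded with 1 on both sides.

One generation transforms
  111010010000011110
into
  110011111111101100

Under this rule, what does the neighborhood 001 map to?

At position 6 the neighborhood is 001; the next row has 1 there.

1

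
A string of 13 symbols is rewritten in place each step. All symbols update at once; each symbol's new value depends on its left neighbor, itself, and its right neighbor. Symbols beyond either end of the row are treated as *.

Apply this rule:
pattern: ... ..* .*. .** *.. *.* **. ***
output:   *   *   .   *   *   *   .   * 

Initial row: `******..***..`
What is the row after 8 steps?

***.*********

*****.****.**
****.****.***
***.****.****
**.****.*****
*.****.******
.****.*******
****.********
***.*********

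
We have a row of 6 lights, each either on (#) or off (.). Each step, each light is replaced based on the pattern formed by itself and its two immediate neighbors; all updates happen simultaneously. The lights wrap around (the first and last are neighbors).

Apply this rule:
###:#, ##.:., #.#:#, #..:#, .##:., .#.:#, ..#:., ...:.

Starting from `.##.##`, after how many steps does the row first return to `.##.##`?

step 1: #..#..
step 2: ##.##.
step 3: ..#..#
step 4: #.##.#
step 5: .#..#.
step 6: .##.##

6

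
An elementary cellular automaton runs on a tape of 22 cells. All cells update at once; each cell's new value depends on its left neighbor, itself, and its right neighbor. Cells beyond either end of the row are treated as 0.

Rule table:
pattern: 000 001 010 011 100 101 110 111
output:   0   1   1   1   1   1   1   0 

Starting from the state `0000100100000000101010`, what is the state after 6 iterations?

1000111100111100000111

0001111110000001111111
0011000011000011000001
0111100111100111100011
1100111100111100110111
1111100111100111111101
1000111100111100000111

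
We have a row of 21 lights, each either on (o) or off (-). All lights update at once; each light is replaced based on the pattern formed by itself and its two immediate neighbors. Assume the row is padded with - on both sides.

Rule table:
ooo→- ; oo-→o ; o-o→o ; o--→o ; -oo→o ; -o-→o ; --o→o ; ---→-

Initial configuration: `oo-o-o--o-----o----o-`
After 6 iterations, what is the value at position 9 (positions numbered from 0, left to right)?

o

oooooooooo---ooo--ooo
o--------oo-oo-oooo-o
oo------oooooooo--ooo
ooo----oo------oooo-o
o-oo--oooo----oo--ooo
ooooooo--oo--oooooo-o
position 9 holds o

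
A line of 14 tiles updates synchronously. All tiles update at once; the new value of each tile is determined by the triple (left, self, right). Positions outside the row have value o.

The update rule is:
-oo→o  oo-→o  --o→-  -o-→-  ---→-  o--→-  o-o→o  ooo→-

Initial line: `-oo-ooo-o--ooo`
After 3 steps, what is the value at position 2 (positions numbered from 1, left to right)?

-

ooooo-oo---o--
----oooo------
----o--o------
position 2 holds -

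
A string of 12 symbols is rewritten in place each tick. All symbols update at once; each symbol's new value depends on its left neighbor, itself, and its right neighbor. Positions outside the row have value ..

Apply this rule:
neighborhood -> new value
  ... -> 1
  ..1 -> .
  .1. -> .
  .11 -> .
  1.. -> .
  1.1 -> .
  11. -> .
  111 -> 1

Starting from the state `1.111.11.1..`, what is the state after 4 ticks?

tick 1: ...1.......1
tick 2: 11...11111..
tick 3: ...1..111..1
tick 4: 11.....1....

11.....1....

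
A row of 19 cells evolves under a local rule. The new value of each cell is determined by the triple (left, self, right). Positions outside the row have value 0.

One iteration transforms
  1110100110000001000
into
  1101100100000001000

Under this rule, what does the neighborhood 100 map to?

0

At position 5 the neighborhood is 100; the next row has 0 there.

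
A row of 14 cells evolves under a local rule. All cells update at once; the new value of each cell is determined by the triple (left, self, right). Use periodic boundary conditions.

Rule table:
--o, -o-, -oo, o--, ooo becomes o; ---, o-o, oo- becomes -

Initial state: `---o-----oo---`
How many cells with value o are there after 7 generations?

7

--ooo---oo-o--
-ooo-o-oo--oo-
ooo--o-o-ooo-o
oo-ooo-o-oo--o
o--oo--o-o-ooo
-ooo-ooo-o-ooo
-oo--oo--o-oo-
count of o: 7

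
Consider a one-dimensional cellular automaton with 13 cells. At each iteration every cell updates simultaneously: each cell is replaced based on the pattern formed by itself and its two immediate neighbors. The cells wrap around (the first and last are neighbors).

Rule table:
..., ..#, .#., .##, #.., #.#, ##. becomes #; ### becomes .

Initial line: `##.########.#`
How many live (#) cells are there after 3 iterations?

6

.###......###
##.########.#  (repeats iteration 0; period 2)
iteration 3: .###......###
count of #: 6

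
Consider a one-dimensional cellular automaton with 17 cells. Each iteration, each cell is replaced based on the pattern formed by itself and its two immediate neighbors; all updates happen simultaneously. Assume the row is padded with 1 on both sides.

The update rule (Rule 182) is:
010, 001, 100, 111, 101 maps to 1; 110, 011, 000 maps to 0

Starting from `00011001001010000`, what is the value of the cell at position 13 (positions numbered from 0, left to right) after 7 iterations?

1

10100111111111001
01111011111110110
10110101111101001
01001110111011110
11110101010101101
11101111111110010
11010111111101111
position 13 holds 1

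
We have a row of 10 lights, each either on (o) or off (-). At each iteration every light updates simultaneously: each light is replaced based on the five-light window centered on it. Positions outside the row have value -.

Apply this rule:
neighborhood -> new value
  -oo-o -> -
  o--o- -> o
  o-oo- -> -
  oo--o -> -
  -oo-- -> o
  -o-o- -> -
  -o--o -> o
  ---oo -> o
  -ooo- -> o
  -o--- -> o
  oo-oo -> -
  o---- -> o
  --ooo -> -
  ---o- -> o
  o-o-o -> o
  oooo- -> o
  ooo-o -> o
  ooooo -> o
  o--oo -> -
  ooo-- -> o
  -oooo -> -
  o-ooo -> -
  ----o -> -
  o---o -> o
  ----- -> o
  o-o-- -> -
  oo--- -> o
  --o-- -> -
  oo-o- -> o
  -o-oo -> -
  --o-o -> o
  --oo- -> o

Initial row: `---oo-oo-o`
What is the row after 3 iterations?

-o--oooo--

o-oo----o-
o--ooo-o-o
-o--oooo--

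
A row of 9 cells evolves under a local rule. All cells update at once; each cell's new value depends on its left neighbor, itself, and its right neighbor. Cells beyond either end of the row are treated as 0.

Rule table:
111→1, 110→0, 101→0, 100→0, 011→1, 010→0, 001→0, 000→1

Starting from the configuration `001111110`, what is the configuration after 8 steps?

110011100

101111100
001111001
101110000
001100111
101000110
000010100
111000001
110011100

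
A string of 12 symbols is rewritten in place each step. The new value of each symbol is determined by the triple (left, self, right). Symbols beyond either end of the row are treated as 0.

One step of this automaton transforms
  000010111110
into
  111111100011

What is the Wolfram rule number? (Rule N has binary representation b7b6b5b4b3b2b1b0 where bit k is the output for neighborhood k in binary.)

127

position 7: 111 → 0  (bit 7 = 0)
position 10: 110 → 1  (bit 6 = 1)
position 5: 101 → 1  (bit 5 = 1)
position 11: 100 → 1  (bit 4 = 1)
position 6: 011 → 1  (bit 3 = 1)
position 4: 010 → 1  (bit 2 = 1)
position 3: 001 → 1  (bit 1 = 1)
position 0: 000 → 1  (bit 0 = 1)
bits b7..b0 = 01111111 = 127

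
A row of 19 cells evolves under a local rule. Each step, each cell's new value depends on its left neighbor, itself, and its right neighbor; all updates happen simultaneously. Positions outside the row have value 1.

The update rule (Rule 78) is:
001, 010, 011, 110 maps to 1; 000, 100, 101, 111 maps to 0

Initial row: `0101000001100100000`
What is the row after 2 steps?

0101000110101100011

0101000011101100001
0101000110101100011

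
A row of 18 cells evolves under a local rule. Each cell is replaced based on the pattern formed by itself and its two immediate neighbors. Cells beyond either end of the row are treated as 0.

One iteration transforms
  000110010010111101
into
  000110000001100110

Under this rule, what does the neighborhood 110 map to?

1

At position 4 the neighborhood is 110; the next row has 1 there.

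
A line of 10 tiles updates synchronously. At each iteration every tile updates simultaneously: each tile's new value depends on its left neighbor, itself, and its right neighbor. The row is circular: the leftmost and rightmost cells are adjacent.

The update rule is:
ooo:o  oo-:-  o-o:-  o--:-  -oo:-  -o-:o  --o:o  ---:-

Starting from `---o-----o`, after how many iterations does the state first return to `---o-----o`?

--oo----oo
-o-----o--
oo----oo--
-----o---o
----oo--oo
---o---o--
--oo--oo--
-o---o----
oo--oo----
---o-----o

10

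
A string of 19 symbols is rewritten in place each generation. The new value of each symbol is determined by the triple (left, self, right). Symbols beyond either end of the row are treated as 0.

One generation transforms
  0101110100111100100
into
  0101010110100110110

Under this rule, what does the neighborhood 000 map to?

0

At position 18 the neighborhood is 000; the next row has 0 there.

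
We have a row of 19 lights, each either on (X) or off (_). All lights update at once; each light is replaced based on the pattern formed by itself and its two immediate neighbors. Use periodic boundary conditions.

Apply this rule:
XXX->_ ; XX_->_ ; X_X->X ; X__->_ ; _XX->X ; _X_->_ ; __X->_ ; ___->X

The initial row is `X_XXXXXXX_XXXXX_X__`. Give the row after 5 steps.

____X___X___XXX__X_

_XX______XX____X___
_X__XXXX_X__XX___XX
X___X___X___X__X_X_
__X___X___X_____X_X
____X___X___XXX__X_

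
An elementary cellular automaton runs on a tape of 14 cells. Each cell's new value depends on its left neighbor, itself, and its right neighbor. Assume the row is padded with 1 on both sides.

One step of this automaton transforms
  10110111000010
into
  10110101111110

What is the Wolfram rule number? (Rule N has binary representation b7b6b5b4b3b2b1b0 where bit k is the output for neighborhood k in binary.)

position 6: 111 → 0  (bit 7 = 0)
position 0: 110 → 1  (bit 6 = 1)
position 1: 101 → 0  (bit 5 = 0)
position 8: 100 → 1  (bit 4 = 1)
position 2: 011 → 1  (bit 3 = 1)
position 12: 010 → 1  (bit 2 = 1)
position 11: 001 → 1  (bit 1 = 1)
position 9: 000 → 1  (bit 0 = 1)
bits b7..b0 = 01011111 = 95

95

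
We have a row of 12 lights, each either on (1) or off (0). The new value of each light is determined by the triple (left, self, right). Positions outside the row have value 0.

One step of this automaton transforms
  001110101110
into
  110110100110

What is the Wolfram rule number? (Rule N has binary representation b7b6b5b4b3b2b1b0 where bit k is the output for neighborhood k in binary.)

199

position 3: 111 → 1  (bit 7 = 1)
position 4: 110 → 1  (bit 6 = 1)
position 5: 101 → 0  (bit 5 = 0)
position 11: 100 → 0  (bit 4 = 0)
position 2: 011 → 0  (bit 3 = 0)
position 6: 010 → 1  (bit 2 = 1)
position 1: 001 → 1  (bit 1 = 1)
position 0: 000 → 1  (bit 0 = 1)
bits b7..b0 = 11000111 = 199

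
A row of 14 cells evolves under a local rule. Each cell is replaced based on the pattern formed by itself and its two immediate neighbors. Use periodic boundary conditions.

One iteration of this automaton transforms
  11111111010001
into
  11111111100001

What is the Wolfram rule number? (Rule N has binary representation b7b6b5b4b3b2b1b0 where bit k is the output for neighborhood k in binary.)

232

position 0: 111 → 1  (bit 7 = 1)
position 7: 110 → 1  (bit 6 = 1)
position 8: 101 → 1  (bit 5 = 1)
position 10: 100 → 0  (bit 4 = 0)
position 13: 011 → 1  (bit 3 = 1)
position 9: 010 → 0  (bit 2 = 0)
position 12: 001 → 0  (bit 1 = 0)
position 11: 000 → 0  (bit 0 = 0)
bits b7..b0 = 11101000 = 232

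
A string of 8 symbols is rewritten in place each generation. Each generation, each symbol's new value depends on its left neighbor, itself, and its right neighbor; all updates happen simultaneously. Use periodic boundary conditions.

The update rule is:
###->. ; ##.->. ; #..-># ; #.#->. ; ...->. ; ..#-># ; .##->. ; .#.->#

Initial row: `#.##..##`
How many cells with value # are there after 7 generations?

2

....##..
...#..#.
..######
##......
..#....#
####..##
....##..
count of #: 2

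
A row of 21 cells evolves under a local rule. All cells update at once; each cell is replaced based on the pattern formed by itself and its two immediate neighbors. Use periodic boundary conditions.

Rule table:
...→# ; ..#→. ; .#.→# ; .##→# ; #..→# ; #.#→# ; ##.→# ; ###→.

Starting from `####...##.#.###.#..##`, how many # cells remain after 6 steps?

...###.######.####.#.
##.#.###....###..####
.#####.####.#.##.#...
.#...###..###########
####.#.##.#.........#
...################.#
count of #: 17

17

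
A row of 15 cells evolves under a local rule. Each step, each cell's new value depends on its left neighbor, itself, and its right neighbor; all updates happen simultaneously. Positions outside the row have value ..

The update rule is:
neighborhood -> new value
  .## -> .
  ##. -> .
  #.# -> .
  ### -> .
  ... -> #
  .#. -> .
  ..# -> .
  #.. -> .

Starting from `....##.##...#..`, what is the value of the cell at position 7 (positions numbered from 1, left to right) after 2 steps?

#

step 1: ###.......#...#
step 2: ....#####...#..
position 7 holds #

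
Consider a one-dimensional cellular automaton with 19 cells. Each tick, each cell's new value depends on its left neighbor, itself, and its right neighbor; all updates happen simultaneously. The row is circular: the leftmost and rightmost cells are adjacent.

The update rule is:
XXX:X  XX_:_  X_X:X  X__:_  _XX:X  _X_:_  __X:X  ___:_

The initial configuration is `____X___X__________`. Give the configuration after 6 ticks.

__X______________X_

___X___X___________
__X___X____________
_X___X_____________
X___X______________
___X______________X
__X______________X_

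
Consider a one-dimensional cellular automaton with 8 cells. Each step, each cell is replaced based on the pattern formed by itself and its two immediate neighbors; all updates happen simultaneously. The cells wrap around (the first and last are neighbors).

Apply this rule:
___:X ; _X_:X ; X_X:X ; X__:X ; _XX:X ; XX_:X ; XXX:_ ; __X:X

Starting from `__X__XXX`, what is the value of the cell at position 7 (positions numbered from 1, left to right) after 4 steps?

XXXXXX_X
_____XXX
XXXXXX_X  (repeats step 1; period 2)
step 4: _____XXX
position 7 holds X

X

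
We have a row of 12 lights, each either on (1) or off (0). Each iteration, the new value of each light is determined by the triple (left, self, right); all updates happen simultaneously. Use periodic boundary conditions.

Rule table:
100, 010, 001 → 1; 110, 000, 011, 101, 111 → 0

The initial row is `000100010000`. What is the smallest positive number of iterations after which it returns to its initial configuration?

4

iteration 1: 001110111000
iteration 2: 010000000100
iteration 3: 111000001110
iteration 4: 000100010000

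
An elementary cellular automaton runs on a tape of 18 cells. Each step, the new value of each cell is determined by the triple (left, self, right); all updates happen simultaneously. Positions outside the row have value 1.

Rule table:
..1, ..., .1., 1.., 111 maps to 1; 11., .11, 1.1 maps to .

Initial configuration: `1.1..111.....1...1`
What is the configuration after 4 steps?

.11.1111...111...1

..111.1.111111111.
11.1..1..1111111..
1..111111.11111.11
.11.1111...111...1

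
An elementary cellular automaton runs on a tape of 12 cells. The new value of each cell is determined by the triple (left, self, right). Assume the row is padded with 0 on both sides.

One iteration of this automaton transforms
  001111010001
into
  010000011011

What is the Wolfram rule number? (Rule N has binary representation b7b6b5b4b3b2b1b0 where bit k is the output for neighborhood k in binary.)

22

position 3: 111 → 0  (bit 7 = 0)
position 5: 110 → 0  (bit 6 = 0)
position 6: 101 → 0  (bit 5 = 0)
position 8: 100 → 1  (bit 4 = 1)
position 2: 011 → 0  (bit 3 = 0)
position 7: 010 → 1  (bit 2 = 1)
position 1: 001 → 1  (bit 1 = 1)
position 0: 000 → 0  (bit 0 = 0)
bits b7..b0 = 00010110 = 22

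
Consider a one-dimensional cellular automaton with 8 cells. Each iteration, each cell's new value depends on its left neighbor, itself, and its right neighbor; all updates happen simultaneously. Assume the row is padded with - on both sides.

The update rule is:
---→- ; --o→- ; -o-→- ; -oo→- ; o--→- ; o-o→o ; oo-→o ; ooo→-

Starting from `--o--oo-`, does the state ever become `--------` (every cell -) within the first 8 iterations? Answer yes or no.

------o-
--------
all cells are - at iteration 2

yes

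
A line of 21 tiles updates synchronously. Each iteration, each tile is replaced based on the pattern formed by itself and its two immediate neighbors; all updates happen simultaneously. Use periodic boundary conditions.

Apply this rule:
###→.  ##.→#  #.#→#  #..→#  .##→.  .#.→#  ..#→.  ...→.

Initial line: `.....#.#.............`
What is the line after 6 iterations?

............##.......

.....####............
........##...........
.........##..........
..........##.........
...........##........
............##.......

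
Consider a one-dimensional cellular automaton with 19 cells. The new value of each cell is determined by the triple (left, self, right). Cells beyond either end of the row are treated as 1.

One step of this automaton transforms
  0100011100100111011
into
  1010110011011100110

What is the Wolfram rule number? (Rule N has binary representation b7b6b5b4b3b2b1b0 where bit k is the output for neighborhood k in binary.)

58

position 6: 111 → 0  (bit 7 = 0)
position 7: 110 → 0  (bit 6 = 0)
position 0: 101 → 1  (bit 5 = 1)
position 2: 100 → 1  (bit 4 = 1)
position 5: 011 → 1  (bit 3 = 1)
position 1: 010 → 0  (bit 2 = 0)
position 4: 001 → 1  (bit 1 = 1)
position 3: 000 → 0  (bit 0 = 0)
bits b7..b0 = 00111010 = 58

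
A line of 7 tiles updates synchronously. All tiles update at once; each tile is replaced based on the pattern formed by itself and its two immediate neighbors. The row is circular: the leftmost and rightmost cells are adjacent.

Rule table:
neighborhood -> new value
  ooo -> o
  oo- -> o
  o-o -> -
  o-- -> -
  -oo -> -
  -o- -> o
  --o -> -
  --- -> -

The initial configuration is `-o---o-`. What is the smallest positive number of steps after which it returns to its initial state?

1

-o---o-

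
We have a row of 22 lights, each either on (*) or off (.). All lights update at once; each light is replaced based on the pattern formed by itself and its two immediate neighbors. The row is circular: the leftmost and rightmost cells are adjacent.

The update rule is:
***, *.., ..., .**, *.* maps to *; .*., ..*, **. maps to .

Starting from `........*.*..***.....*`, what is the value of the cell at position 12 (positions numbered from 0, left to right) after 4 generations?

generation 1: *******..*.*.**.****..
generation 2: ******.*..*.**.****.*.
generation 3: *****.*.*..**.****.*.*
generation 4: ****.*.*.*.*.****.*.**
position 12 holds .

.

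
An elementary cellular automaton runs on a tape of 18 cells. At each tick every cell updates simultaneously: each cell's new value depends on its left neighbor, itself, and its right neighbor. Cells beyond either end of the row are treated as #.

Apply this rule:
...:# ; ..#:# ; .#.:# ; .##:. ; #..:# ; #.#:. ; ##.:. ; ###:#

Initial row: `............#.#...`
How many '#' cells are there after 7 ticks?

15

#############.####
############...###
###########.###.##
##########...#...#
#########.#######.
########...#####..
#######.###.###.##
count of #: 15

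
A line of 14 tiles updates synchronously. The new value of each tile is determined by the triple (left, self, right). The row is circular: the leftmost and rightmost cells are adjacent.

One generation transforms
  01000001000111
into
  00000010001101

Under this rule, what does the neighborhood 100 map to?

0

At position 2 the neighborhood is 100; the next row has 0 there.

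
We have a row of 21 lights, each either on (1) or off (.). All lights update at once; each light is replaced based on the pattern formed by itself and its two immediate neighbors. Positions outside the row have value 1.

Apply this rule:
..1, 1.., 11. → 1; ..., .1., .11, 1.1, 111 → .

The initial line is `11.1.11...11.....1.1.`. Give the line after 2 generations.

.1....11.1.11...1....
..1..1.1....11.1.1..1

..1..1.1....11.1.1..1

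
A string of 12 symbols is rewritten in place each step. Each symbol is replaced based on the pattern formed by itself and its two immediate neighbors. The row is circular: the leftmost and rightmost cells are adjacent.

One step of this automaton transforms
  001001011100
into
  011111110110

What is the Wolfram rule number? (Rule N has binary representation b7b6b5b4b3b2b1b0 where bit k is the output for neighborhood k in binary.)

126

position 8: 111 → 0  (bit 7 = 0)
position 9: 110 → 1  (bit 6 = 1)
position 6: 101 → 1  (bit 5 = 1)
position 3: 100 → 1  (bit 4 = 1)
position 7: 011 → 1  (bit 3 = 1)
position 2: 010 → 1  (bit 2 = 1)
position 1: 001 → 1  (bit 1 = 1)
position 0: 000 → 0  (bit 0 = 0)
bits b7..b0 = 01111110 = 126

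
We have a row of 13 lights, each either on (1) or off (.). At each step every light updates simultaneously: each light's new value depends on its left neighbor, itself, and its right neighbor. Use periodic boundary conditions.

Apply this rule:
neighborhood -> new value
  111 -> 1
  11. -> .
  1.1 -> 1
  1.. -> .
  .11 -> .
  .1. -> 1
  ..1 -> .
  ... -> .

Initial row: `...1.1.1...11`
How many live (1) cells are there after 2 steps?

step 1: ...11111.....
step 2: ....111......
count of 1: 3

3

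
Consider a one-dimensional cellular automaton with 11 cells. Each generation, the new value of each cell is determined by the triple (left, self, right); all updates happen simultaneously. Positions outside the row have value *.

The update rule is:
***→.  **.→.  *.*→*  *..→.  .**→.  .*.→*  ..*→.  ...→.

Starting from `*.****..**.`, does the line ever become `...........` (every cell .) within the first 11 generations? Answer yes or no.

.*........*
**.........
...........
all cells are . at generation 3

yes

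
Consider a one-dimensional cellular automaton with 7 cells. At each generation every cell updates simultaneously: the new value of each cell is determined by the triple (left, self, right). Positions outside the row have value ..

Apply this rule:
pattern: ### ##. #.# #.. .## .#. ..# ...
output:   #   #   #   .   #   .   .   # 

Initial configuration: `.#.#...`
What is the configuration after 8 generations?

.######

generation 1: ..#..##
generation 2: #....##
generation 3: ..##.##
generation 4: #.#####
generation 5: .######
generation 6: .######  (fixed point — unchanged through generation 8)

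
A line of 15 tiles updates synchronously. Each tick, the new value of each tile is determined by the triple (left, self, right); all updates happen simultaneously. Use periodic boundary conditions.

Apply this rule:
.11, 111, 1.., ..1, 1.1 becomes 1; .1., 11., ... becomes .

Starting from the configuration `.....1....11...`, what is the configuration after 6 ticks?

.1.111.1.1.1.11

....1.1..11.1..
...1.1.111.1.1.
..1.1.111.1.1.1
11.1.111.1.1.1.
1.1.111.1.1.1.1
.1.111.1.1.1.11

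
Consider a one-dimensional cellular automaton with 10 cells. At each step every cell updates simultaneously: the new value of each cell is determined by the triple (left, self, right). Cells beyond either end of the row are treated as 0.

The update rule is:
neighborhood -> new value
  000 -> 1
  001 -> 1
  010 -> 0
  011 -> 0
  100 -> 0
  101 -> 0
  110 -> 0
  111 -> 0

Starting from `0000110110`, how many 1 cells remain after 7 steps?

1111000000
0000011111
1111100000
0000001111
1111110000
0000000111
1111111000
count of 1: 7

7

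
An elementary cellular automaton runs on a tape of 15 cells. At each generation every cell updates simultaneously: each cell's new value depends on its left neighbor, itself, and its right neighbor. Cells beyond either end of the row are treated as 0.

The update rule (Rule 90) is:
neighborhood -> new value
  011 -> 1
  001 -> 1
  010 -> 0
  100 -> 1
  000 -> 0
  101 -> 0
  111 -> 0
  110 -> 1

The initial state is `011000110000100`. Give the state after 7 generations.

generation 1: 111101111001010
generation 2: 100101001110001
generation 3: 011000111011010
generation 4: 111101101011001
generation 5: 100101100011110
generation 6: 011001110110011
generation 7: 111111010111111

111111010111111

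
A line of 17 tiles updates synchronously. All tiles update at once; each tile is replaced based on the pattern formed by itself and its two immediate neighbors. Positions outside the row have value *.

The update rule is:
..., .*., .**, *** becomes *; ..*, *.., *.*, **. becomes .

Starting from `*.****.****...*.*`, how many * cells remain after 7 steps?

7

..***..***..*.*.*
..**...**...*.*.*
..*..*.*..*.*.*.*
..*..*.*..*.*.*.*  (fixed point — unchanged through step 7)
count of *: 7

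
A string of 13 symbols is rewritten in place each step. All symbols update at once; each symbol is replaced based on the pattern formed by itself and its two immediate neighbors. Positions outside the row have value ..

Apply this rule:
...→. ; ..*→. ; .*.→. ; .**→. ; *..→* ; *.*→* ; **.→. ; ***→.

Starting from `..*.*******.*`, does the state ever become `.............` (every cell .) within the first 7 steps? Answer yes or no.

no

step 1: ...*.......*.
step 2: ....*.......*
step 3: .....*.......
step 4: ......*......
step 5: .......*.....
step 6: ........*....
step 7: .........*...
step 7 is .........*..., still not uniform .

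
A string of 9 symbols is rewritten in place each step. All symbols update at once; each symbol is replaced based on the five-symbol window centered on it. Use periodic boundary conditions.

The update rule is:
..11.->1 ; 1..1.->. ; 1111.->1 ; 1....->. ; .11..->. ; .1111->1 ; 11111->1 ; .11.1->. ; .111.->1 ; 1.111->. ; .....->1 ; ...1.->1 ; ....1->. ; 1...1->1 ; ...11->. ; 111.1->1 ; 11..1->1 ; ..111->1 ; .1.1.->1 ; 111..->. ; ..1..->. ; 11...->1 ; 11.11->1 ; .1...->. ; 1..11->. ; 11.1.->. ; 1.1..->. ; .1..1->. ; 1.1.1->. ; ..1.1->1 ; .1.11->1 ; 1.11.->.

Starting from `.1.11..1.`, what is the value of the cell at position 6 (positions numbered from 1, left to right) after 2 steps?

.11..1...
.1.1.....
position 6 holds .

.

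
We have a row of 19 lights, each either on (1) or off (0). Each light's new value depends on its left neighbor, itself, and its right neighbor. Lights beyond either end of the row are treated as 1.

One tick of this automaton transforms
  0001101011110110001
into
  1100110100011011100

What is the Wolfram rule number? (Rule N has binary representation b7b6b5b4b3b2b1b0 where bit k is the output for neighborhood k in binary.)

113

position 9: 111 → 0  (bit 7 = 0)
position 4: 110 → 1  (bit 6 = 1)
position 5: 101 → 1  (bit 5 = 1)
position 0: 100 → 1  (bit 4 = 1)
position 3: 011 → 0  (bit 3 = 0)
position 6: 010 → 0  (bit 2 = 0)
position 2: 001 → 0  (bit 1 = 0)
position 1: 000 → 1  (bit 0 = 1)
bits b7..b0 = 01110001 = 113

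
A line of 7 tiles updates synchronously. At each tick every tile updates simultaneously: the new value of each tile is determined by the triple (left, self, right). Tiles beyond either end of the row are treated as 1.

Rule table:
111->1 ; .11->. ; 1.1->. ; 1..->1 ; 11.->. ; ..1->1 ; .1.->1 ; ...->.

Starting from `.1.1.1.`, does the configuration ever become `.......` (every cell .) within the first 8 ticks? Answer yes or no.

.1.1.1.  (fixed point — unchanged through tick 8)
tick 8 is .1.1.1., still not uniform .

no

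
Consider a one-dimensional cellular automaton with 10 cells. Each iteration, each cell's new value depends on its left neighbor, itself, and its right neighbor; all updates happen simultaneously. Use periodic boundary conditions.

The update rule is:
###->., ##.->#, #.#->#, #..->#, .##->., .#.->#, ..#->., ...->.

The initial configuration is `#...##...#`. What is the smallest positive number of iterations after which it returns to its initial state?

5

##...##...
.##...##..
..##...##.
...##...##
#...##...#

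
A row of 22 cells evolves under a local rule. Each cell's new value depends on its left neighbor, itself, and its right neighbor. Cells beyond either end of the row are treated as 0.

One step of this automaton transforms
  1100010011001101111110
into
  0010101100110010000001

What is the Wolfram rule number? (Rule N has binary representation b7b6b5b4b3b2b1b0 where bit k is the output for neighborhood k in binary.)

50

position 16: 111 → 0  (bit 7 = 0)
position 1: 110 → 0  (bit 6 = 0)
position 14: 101 → 1  (bit 5 = 1)
position 2: 100 → 1  (bit 4 = 1)
position 0: 011 → 0  (bit 3 = 0)
position 5: 010 → 0  (bit 2 = 0)
position 4: 001 → 1  (bit 1 = 1)
position 3: 000 → 0  (bit 0 = 0)
bits b7..b0 = 00110010 = 50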